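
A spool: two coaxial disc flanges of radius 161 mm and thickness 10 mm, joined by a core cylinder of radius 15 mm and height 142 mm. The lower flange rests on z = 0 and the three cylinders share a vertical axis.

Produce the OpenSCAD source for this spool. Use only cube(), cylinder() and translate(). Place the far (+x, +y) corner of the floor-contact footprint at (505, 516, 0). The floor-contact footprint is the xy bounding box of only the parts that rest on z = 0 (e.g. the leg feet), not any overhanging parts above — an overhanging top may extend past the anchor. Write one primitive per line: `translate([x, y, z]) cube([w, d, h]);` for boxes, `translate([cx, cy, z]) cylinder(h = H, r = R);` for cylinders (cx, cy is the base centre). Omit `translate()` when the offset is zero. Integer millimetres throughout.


translate([344, 355, 0]) cylinder(h = 10, r = 161);
translate([344, 355, 10]) cylinder(h = 142, r = 15);
translate([344, 355, 152]) cylinder(h = 10, r = 161);


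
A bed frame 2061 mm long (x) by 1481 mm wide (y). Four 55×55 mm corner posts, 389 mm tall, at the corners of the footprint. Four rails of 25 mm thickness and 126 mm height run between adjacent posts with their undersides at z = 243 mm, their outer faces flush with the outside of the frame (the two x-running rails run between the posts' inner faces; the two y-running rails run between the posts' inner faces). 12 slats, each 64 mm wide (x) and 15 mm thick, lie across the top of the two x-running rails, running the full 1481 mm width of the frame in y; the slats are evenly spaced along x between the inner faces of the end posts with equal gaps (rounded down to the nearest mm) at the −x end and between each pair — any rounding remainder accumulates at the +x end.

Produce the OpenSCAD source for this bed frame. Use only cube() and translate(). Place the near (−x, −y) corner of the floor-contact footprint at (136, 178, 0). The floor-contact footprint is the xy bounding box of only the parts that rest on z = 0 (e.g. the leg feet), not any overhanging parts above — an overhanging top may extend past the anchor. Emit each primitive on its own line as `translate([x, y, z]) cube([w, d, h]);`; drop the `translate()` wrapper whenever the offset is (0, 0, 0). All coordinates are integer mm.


translate([136, 178, 0]) cube([55, 55, 389]);
translate([136, 1604, 0]) cube([55, 55, 389]);
translate([2142, 178, 0]) cube([55, 55, 389]);
translate([2142, 1604, 0]) cube([55, 55, 389]);
translate([191, 178, 243]) cube([1951, 25, 126]);
translate([191, 1634, 243]) cube([1951, 25, 126]);
translate([136, 233, 243]) cube([25, 1371, 126]);
translate([2172, 233, 243]) cube([25, 1371, 126]);
translate([282, 178, 369]) cube([64, 1481, 15]);
translate([437, 178, 369]) cube([64, 1481, 15]);
translate([592, 178, 369]) cube([64, 1481, 15]);
translate([747, 178, 369]) cube([64, 1481, 15]);
translate([902, 178, 369]) cube([64, 1481, 15]);
translate([1057, 178, 369]) cube([64, 1481, 15]);
translate([1212, 178, 369]) cube([64, 1481, 15]);
translate([1367, 178, 369]) cube([64, 1481, 15]);
translate([1522, 178, 369]) cube([64, 1481, 15]);
translate([1677, 178, 369]) cube([64, 1481, 15]);
translate([1832, 178, 369]) cube([64, 1481, 15]);
translate([1987, 178, 369]) cube([64, 1481, 15]);


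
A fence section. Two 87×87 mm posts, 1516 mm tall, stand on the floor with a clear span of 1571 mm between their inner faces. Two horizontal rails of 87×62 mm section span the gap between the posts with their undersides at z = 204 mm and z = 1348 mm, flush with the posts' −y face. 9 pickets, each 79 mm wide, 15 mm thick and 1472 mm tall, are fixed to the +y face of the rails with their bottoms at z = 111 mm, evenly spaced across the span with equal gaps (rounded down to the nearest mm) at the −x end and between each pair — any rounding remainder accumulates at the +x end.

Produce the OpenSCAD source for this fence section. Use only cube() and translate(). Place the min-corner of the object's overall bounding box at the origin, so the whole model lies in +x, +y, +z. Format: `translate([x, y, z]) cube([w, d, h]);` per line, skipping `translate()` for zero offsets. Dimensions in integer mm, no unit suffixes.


cube([87, 87, 1516]);
translate([1658, 0, 0]) cube([87, 87, 1516]);
translate([87, 0, 204]) cube([1571, 87, 62]);
translate([87, 0, 1348]) cube([1571, 87, 62]);
translate([173, 87, 111]) cube([79, 15, 1472]);
translate([338, 87, 111]) cube([79, 15, 1472]);
translate([503, 87, 111]) cube([79, 15, 1472]);
translate([668, 87, 111]) cube([79, 15, 1472]);
translate([833, 87, 111]) cube([79, 15, 1472]);
translate([998, 87, 111]) cube([79, 15, 1472]);
translate([1163, 87, 111]) cube([79, 15, 1472]);
translate([1328, 87, 111]) cube([79, 15, 1472]);
translate([1493, 87, 111]) cube([79, 15, 1472]);


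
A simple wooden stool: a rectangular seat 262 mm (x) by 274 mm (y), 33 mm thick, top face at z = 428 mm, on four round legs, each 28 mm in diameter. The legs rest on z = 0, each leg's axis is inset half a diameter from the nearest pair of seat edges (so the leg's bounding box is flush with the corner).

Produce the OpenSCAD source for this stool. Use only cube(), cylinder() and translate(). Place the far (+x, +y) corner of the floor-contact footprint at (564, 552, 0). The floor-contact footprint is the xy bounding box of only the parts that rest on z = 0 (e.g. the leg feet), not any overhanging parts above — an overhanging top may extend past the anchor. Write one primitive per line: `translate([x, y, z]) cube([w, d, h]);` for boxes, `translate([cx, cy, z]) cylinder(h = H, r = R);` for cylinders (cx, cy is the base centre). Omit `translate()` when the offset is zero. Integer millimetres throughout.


translate([302, 278, 395]) cube([262, 274, 33]);
translate([316, 292, 0]) cylinder(h = 395, r = 14);
translate([550, 292, 0]) cylinder(h = 395, r = 14);
translate([316, 538, 0]) cylinder(h = 395, r = 14);
translate([550, 538, 0]) cylinder(h = 395, r = 14);


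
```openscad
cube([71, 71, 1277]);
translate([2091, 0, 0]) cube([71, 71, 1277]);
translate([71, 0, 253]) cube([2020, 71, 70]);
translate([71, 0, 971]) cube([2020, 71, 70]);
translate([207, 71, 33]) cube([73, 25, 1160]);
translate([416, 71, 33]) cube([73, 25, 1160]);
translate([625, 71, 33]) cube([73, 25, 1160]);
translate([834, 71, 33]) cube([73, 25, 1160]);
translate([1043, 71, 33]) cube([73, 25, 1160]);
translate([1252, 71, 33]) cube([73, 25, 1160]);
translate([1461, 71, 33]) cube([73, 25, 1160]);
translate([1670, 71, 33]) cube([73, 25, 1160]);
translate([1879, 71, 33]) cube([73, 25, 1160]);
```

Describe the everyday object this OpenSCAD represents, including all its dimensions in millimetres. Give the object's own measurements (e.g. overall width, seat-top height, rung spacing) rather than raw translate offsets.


A fence section. Two 71×71 mm posts, 1277 mm tall, stand on the floor with a clear span of 2020 mm between their inner faces. Two horizontal rails of 71×70 mm section span the gap between the posts with their undersides at z = 253 mm and z = 971 mm, flush with the posts' −y face. 9 pickets, each 73 mm wide, 25 mm thick and 1160 mm tall, are fixed to the +y face of the rails with their bottoms at z = 33 mm, spaced across the span with a 136 mm gap after the −x post and between neighbouring pickets, with 139 mm left before the +x post.


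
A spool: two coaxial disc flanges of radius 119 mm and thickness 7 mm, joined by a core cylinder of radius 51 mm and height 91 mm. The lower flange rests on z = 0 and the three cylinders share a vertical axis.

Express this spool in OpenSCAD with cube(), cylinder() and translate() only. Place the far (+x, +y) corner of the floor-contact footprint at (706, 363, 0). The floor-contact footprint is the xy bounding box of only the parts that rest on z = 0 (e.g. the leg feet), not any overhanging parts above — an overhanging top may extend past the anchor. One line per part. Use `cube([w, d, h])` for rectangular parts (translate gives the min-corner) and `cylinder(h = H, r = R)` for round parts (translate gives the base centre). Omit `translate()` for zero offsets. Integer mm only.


translate([587, 244, 0]) cylinder(h = 7, r = 119);
translate([587, 244, 7]) cylinder(h = 91, r = 51);
translate([587, 244, 98]) cylinder(h = 7, r = 119);


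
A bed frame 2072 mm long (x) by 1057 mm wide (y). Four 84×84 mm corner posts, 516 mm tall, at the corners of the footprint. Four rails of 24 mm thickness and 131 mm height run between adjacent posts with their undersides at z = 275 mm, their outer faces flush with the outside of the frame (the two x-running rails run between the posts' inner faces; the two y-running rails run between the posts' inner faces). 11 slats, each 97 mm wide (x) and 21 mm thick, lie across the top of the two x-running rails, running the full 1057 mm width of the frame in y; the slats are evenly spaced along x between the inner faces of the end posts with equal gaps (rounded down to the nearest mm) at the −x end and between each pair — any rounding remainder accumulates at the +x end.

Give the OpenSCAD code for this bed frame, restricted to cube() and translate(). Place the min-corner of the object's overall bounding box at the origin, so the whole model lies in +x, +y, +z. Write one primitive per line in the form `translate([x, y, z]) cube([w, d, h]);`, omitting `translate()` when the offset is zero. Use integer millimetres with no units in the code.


// slat z = rail_z + rail_h = 275 + 131 = 406
// slat gap = ⌊(1904 − 11·97) / 12⌋ = 69
cube([84, 84, 516]);
translate([0, 973, 0]) cube([84, 84, 516]);
translate([1988, 0, 0]) cube([84, 84, 516]);
translate([1988, 973, 0]) cube([84, 84, 516]);
translate([84, 0, 275]) cube([1904, 24, 131]);
translate([84, 1033, 275]) cube([1904, 24, 131]);
translate([0, 84, 275]) cube([24, 889, 131]);
translate([2048, 84, 275]) cube([24, 889, 131]);
translate([153, 0, 406]) cube([97, 1057, 21]);
translate([319, 0, 406]) cube([97, 1057, 21]);
translate([485, 0, 406]) cube([97, 1057, 21]);
translate([651, 0, 406]) cube([97, 1057, 21]);
translate([817, 0, 406]) cube([97, 1057, 21]);
translate([983, 0, 406]) cube([97, 1057, 21]);
translate([1149, 0, 406]) cube([97, 1057, 21]);
translate([1315, 0, 406]) cube([97, 1057, 21]);
translate([1481, 0, 406]) cube([97, 1057, 21]);
translate([1647, 0, 406]) cube([97, 1057, 21]);
translate([1813, 0, 406]) cube([97, 1057, 21]);


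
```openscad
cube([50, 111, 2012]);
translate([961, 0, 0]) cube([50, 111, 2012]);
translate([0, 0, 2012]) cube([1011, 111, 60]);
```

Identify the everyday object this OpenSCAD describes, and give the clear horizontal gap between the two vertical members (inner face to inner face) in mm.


A door frame. The clear opening width is 911 mm.

Two 2012 mm tall posts with a header on top — a door frame. The left jamb is 50 mm wide at x = 0; the right jamb starts at x = 961. The clear opening is 961 − 50 = 911 mm.


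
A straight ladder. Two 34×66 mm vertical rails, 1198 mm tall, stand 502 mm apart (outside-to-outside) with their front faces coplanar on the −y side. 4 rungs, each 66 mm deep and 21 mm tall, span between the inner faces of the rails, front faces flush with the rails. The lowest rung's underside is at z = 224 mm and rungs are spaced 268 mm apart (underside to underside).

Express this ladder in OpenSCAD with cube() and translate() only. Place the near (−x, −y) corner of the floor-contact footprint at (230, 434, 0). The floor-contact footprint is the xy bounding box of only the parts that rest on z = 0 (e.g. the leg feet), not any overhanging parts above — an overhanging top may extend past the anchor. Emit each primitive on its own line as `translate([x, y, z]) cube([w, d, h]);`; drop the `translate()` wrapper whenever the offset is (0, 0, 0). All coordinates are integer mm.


translate([230, 434, 0]) cube([34, 66, 1198]);
translate([698, 434, 0]) cube([34, 66, 1198]);
translate([264, 434, 224]) cube([434, 66, 21]);
translate([264, 434, 492]) cube([434, 66, 21]);
translate([264, 434, 760]) cube([434, 66, 21]);
translate([264, 434, 1028]) cube([434, 66, 21]);


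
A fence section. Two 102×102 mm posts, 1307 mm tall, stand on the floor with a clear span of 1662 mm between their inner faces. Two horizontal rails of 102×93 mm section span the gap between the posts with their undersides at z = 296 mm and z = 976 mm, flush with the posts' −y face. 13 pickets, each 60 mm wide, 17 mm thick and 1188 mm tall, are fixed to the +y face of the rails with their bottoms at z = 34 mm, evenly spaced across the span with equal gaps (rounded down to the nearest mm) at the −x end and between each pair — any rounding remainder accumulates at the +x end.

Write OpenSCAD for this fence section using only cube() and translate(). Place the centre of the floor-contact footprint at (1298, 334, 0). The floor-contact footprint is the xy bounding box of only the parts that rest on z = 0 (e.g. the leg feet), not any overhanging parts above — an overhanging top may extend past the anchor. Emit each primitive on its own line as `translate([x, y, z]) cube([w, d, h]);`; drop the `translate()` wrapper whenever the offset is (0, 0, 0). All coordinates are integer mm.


translate([365, 283, 0]) cube([102, 102, 1307]);
translate([2129, 283, 0]) cube([102, 102, 1307]);
translate([467, 283, 296]) cube([1662, 102, 93]);
translate([467, 283, 976]) cube([1662, 102, 93]);
translate([530, 385, 34]) cube([60, 17, 1188]);
translate([653, 385, 34]) cube([60, 17, 1188]);
translate([776, 385, 34]) cube([60, 17, 1188]);
translate([899, 385, 34]) cube([60, 17, 1188]);
translate([1022, 385, 34]) cube([60, 17, 1188]);
translate([1145, 385, 34]) cube([60, 17, 1188]);
translate([1268, 385, 34]) cube([60, 17, 1188]);
translate([1391, 385, 34]) cube([60, 17, 1188]);
translate([1514, 385, 34]) cube([60, 17, 1188]);
translate([1637, 385, 34]) cube([60, 17, 1188]);
translate([1760, 385, 34]) cube([60, 17, 1188]);
translate([1883, 385, 34]) cube([60, 17, 1188]);
translate([2006, 385, 34]) cube([60, 17, 1188]);


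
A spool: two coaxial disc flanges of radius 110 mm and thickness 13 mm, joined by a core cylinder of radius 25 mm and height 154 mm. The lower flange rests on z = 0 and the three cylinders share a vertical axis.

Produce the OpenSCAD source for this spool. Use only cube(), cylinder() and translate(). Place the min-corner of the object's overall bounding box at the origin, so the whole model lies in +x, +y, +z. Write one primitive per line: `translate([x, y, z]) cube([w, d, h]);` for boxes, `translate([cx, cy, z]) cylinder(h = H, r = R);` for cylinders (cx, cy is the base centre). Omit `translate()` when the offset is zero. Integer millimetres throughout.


translate([110, 110, 0]) cylinder(h = 13, r = 110);
translate([110, 110, 13]) cylinder(h = 154, r = 25);
translate([110, 110, 167]) cylinder(h = 13, r = 110);


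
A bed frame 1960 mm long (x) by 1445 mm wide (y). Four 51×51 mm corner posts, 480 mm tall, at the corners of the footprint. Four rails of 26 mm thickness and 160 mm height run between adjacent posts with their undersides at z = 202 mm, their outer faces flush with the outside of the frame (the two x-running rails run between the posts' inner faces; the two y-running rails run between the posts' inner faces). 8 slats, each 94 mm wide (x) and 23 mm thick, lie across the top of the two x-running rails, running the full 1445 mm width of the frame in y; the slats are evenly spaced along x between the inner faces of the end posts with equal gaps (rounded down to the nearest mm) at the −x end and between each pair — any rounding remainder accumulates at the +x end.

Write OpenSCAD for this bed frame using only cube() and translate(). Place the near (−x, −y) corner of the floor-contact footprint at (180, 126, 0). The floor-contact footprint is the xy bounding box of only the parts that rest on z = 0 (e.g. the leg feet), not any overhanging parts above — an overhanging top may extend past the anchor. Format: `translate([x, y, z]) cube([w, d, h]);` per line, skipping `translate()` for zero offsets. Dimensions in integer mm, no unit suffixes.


// slat z = rail_z + rail_h = 202 + 160 = 362
// slat gap = ⌊(1858 − 8·94) / 9⌋ = 122
translate([180, 126, 0]) cube([51, 51, 480]);
translate([180, 1520, 0]) cube([51, 51, 480]);
translate([2089, 126, 0]) cube([51, 51, 480]);
translate([2089, 1520, 0]) cube([51, 51, 480]);
translate([231, 126, 202]) cube([1858, 26, 160]);
translate([231, 1545, 202]) cube([1858, 26, 160]);
translate([180, 177, 202]) cube([26, 1343, 160]);
translate([2114, 177, 202]) cube([26, 1343, 160]);
translate([353, 126, 362]) cube([94, 1445, 23]);
translate([569, 126, 362]) cube([94, 1445, 23]);
translate([785, 126, 362]) cube([94, 1445, 23]);
translate([1001, 126, 362]) cube([94, 1445, 23]);
translate([1217, 126, 362]) cube([94, 1445, 23]);
translate([1433, 126, 362]) cube([94, 1445, 23]);
translate([1649, 126, 362]) cube([94, 1445, 23]);
translate([1865, 126, 362]) cube([94, 1445, 23]);


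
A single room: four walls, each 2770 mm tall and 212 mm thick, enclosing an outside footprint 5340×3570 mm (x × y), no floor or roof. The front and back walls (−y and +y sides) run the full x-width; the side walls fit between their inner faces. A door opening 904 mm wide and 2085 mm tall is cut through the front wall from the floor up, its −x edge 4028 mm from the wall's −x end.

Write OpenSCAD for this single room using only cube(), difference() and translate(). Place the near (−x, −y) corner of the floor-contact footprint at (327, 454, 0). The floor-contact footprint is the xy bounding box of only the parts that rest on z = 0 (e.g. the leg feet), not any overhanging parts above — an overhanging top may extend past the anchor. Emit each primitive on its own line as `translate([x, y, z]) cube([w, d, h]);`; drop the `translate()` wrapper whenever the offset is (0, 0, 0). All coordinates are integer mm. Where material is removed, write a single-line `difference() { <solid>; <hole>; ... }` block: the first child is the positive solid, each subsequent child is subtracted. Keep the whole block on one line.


difference() { translate([327, 454, 0]) cube([5340, 212, 2770]); translate([4355, 454, 0]) cube([904, 212, 2085]); }
translate([327, 3812, 0]) cube([5340, 212, 2770]);
translate([327, 666, 0]) cube([212, 3146, 2770]);
translate([5455, 666, 0]) cube([212, 3146, 2770]);


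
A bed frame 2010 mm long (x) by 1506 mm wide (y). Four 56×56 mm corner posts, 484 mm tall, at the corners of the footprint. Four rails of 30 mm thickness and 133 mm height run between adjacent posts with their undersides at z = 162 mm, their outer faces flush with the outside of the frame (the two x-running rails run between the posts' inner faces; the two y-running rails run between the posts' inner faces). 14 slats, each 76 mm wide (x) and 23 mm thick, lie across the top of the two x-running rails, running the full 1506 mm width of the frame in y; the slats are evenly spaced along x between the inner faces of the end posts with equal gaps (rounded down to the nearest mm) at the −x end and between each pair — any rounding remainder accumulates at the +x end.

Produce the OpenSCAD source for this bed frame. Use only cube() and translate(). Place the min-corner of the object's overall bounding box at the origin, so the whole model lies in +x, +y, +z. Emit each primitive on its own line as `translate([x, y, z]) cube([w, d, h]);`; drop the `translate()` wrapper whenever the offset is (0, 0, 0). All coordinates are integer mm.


cube([56, 56, 484]);
translate([0, 1450, 0]) cube([56, 56, 484]);
translate([1954, 0, 0]) cube([56, 56, 484]);
translate([1954, 1450, 0]) cube([56, 56, 484]);
translate([56, 0, 162]) cube([1898, 30, 133]);
translate([56, 1476, 162]) cube([1898, 30, 133]);
translate([0, 56, 162]) cube([30, 1394, 133]);
translate([1980, 56, 162]) cube([30, 1394, 133]);
translate([111, 0, 295]) cube([76, 1506, 23]);
translate([242, 0, 295]) cube([76, 1506, 23]);
translate([373, 0, 295]) cube([76, 1506, 23]);
translate([504, 0, 295]) cube([76, 1506, 23]);
translate([635, 0, 295]) cube([76, 1506, 23]);
translate([766, 0, 295]) cube([76, 1506, 23]);
translate([897, 0, 295]) cube([76, 1506, 23]);
translate([1028, 0, 295]) cube([76, 1506, 23]);
translate([1159, 0, 295]) cube([76, 1506, 23]);
translate([1290, 0, 295]) cube([76, 1506, 23]);
translate([1421, 0, 295]) cube([76, 1506, 23]);
translate([1552, 0, 295]) cube([76, 1506, 23]);
translate([1683, 0, 295]) cube([76, 1506, 23]);
translate([1814, 0, 295]) cube([76, 1506, 23]);


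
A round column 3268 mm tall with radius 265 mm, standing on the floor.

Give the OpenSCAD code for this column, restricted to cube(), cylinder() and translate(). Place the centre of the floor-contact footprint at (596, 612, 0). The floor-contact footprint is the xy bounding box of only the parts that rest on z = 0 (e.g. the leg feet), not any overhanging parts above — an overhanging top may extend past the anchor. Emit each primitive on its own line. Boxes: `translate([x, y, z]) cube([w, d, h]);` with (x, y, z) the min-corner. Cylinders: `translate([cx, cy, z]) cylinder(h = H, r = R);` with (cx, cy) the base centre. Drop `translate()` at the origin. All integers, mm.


translate([596, 612, 0]) cylinder(h = 3268, r = 265);


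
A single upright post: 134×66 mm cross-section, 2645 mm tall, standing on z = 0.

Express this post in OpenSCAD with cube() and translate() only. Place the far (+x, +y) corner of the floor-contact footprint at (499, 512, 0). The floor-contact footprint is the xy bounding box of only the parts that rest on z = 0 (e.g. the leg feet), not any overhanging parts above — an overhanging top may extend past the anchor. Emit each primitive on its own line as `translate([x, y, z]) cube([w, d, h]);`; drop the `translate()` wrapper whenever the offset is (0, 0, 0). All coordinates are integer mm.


translate([365, 446, 0]) cube([134, 66, 2645]);


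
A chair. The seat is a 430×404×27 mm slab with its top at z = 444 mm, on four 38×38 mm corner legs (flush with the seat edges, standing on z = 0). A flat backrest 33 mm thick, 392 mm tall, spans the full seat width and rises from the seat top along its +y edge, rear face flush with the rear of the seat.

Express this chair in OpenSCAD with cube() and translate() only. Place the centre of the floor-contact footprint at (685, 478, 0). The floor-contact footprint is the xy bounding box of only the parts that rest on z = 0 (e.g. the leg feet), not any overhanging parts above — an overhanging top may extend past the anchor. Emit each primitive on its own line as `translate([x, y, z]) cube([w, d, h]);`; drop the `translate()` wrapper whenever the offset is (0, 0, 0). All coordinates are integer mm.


translate([470, 276, 417]) cube([430, 404, 27]);
translate([470, 276, 0]) cube([38, 38, 417]);
translate([862, 276, 0]) cube([38, 38, 417]);
translate([470, 642, 0]) cube([38, 38, 417]);
translate([862, 642, 0]) cube([38, 38, 417]);
translate([470, 647, 444]) cube([430, 33, 392]);


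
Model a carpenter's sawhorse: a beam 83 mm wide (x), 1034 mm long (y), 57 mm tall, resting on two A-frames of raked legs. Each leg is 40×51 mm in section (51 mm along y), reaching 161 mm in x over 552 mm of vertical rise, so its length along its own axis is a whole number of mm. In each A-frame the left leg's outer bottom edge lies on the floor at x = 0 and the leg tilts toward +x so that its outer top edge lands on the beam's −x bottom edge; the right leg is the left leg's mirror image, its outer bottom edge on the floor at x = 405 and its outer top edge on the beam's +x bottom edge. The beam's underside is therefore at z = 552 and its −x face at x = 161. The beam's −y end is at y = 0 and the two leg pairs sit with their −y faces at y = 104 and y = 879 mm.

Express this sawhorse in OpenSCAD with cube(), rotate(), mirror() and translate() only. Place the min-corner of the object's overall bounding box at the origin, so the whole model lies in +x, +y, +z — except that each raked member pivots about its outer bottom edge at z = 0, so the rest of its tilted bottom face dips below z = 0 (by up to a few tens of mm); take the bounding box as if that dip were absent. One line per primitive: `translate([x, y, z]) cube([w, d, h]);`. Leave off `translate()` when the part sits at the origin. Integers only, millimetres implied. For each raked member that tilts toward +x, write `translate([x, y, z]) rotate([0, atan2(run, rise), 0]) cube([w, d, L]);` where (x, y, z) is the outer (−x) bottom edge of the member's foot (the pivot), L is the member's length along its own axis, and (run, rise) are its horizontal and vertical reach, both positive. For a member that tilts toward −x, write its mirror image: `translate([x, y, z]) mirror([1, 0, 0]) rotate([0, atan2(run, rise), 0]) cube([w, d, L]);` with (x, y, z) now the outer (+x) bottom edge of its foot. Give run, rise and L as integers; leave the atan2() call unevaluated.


translate([161, 0, 552]) cube([83, 1034, 57]);
translate([0, 104, 0]) rotate([0, atan2(161, 552), 0]) cube([40, 51, 575]);
translate([405, 104, 0]) mirror([1, 0, 0]) rotate([0, atan2(161, 552), 0]) cube([40, 51, 575]);
translate([0, 879, 0]) rotate([0, atan2(161, 552), 0]) cube([40, 51, 575]);
translate([405, 879, 0]) mirror([1, 0, 0]) rotate([0, atan2(161, 552), 0]) cube([40, 51, 575]);


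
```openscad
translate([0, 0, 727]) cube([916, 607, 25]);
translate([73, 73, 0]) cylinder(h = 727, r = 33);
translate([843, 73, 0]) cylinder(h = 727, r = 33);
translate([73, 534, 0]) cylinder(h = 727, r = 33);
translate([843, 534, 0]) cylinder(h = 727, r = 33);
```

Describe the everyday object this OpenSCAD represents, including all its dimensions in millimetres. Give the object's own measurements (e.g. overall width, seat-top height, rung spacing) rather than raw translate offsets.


A table: top 916 mm (x) × 607 mm (y), 25 mm thick, upper face at z = 752 mm, on four round legs of 66 mm diameter, each leg's bounding box inset 40 mm from the nearest pair of top edges from z = 0 to the bottom of the top.


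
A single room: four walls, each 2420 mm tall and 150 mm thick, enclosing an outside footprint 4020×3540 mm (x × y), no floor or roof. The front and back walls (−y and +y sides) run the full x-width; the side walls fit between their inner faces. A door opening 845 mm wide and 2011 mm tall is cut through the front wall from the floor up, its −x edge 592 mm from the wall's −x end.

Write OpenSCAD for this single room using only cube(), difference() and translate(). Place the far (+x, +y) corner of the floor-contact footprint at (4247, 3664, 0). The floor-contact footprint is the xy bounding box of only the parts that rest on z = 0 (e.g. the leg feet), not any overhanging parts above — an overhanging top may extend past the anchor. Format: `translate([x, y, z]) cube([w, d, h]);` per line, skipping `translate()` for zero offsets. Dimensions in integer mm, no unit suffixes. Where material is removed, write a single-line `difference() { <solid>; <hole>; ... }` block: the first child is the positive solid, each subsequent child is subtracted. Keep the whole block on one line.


difference() { translate([227, 124, 0]) cube([4020, 150, 2420]); translate([819, 124, 0]) cube([845, 150, 2011]); }
translate([227, 3514, 0]) cube([4020, 150, 2420]);
translate([227, 274, 0]) cube([150, 3240, 2420]);
translate([4097, 274, 0]) cube([150, 3240, 2420]);


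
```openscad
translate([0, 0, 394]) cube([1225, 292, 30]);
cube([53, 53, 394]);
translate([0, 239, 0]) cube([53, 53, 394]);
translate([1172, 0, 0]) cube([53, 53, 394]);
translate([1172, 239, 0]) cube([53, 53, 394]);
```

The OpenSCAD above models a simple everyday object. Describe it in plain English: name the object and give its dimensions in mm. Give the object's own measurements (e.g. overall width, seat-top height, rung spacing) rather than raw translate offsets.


A bench: a 1225×292 mm seat slab, 30 mm thick, top at z = 424 mm, on four 53×53 mm square legs flush with the seat corners and standing on z = 0.


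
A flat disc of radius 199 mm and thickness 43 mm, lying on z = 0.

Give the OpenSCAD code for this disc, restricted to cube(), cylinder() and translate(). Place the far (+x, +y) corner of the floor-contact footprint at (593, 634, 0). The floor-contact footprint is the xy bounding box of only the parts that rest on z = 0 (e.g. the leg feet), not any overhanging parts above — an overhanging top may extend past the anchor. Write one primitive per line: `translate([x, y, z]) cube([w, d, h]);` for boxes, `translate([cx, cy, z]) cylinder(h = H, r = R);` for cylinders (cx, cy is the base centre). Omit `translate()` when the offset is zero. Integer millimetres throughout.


translate([394, 435, 0]) cylinder(h = 43, r = 199);


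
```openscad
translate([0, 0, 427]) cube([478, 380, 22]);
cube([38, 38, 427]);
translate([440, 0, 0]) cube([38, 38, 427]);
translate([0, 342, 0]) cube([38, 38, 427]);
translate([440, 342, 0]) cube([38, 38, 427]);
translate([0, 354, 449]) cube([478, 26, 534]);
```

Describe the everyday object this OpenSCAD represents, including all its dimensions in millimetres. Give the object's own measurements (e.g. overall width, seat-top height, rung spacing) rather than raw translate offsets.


A chair. The seat is a 478×380×22 mm slab with its top at z = 449 mm, on four 38×38 mm corner legs (flush with the seat edges, standing on z = 0). A flat backrest 26 mm thick, 534 mm tall, spans the full seat width and rises from the seat top along its +y edge, rear face flush with the rear of the seat.


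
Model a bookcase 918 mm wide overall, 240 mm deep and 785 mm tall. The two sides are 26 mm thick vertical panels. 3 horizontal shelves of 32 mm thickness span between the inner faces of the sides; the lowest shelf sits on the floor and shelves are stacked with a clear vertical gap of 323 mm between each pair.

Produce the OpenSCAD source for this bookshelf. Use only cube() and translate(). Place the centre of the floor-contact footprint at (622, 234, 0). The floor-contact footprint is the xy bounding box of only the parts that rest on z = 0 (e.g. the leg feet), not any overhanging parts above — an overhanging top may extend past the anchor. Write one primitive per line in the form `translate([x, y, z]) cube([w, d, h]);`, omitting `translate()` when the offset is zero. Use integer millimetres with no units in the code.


translate([163, 114, 0]) cube([26, 240, 785]);
translate([1055, 114, 0]) cube([26, 240, 785]);
translate([189, 114, 0]) cube([866, 240, 32]);
translate([189, 114, 355]) cube([866, 240, 32]);
translate([189, 114, 710]) cube([866, 240, 32]);


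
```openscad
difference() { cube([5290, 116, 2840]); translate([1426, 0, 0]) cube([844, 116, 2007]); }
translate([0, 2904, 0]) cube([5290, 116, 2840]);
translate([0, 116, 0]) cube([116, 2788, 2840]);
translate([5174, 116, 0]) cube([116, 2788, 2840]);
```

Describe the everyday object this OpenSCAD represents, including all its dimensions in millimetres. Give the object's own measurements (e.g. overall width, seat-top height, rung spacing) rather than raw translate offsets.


A single room: four walls, each 2840 mm tall and 116 mm thick, enclosing an outside footprint 5290×3020 mm (x × y), no floor or roof. The front and back walls (−y and +y sides) run the full x-width; the side walls fit between their inner faces. A door opening 844 mm wide and 2007 mm tall is cut through the front wall from the floor up, its −x edge 1426 mm from the wall's −x end.


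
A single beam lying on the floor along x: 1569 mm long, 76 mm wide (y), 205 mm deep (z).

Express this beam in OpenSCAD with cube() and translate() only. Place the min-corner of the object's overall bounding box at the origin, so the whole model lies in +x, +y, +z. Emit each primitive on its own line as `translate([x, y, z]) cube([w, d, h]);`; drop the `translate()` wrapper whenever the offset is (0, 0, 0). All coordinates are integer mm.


cube([1569, 76, 205]);


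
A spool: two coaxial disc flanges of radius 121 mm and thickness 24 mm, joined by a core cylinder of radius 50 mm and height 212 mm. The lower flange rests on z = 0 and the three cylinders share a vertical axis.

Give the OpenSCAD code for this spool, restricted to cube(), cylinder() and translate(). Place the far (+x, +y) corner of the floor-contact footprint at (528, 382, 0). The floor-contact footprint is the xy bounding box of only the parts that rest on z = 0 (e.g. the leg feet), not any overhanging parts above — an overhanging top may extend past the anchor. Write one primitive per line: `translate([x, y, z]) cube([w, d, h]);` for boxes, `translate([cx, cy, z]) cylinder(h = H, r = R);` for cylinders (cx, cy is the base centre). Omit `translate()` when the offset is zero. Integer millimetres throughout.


translate([407, 261, 0]) cylinder(h = 24, r = 121);
translate([407, 261, 24]) cylinder(h = 212, r = 50);
translate([407, 261, 236]) cylinder(h = 24, r = 121);


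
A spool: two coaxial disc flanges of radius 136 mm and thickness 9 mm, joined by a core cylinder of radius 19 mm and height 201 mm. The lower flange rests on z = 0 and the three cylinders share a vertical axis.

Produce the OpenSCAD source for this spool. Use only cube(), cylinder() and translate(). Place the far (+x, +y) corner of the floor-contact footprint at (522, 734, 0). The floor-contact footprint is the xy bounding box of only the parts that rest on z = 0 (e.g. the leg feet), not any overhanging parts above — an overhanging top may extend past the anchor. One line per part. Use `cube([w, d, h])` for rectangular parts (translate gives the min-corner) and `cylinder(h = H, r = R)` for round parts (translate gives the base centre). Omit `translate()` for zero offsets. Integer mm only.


translate([386, 598, 0]) cylinder(h = 9, r = 136);
translate([386, 598, 9]) cylinder(h = 201, r = 19);
translate([386, 598, 210]) cylinder(h = 9, r = 136);


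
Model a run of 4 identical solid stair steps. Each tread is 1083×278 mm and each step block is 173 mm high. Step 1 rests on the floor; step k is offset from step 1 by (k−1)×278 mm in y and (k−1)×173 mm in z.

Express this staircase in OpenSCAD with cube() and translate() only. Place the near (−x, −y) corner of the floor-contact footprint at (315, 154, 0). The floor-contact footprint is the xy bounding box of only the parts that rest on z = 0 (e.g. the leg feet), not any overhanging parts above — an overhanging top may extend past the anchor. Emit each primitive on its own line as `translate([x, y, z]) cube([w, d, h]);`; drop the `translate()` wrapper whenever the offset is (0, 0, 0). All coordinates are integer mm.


translate([315, 154, 0]) cube([1083, 278, 173]);
translate([315, 432, 173]) cube([1083, 278, 173]);
translate([315, 710, 346]) cube([1083, 278, 173]);
translate([315, 988, 519]) cube([1083, 278, 173]);


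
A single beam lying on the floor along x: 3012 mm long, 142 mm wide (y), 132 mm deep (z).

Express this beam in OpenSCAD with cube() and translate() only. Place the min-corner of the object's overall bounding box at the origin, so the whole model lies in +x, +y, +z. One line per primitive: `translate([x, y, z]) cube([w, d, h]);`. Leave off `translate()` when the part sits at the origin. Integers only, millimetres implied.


cube([3012, 142, 132]);


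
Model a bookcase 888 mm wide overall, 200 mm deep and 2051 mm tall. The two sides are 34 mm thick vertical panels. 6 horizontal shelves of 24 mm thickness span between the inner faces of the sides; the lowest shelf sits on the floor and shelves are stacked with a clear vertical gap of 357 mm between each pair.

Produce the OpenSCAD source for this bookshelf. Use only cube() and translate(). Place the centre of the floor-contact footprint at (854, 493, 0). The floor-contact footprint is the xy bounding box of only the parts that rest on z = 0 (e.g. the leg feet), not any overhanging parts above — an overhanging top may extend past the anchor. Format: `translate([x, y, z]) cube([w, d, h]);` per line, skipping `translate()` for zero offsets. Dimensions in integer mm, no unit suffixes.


translate([410, 393, 0]) cube([34, 200, 2051]);
translate([1264, 393, 0]) cube([34, 200, 2051]);
translate([444, 393, 0]) cube([820, 200, 24]);
translate([444, 393, 381]) cube([820, 200, 24]);
translate([444, 393, 762]) cube([820, 200, 24]);
translate([444, 393, 1143]) cube([820, 200, 24]);
translate([444, 393, 1524]) cube([820, 200, 24]);
translate([444, 393, 1905]) cube([820, 200, 24]);


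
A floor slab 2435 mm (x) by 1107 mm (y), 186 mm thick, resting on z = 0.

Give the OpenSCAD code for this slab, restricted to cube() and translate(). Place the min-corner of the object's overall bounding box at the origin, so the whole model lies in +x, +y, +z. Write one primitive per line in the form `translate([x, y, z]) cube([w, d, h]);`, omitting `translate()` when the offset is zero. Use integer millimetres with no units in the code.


cube([2435, 1107, 186]);


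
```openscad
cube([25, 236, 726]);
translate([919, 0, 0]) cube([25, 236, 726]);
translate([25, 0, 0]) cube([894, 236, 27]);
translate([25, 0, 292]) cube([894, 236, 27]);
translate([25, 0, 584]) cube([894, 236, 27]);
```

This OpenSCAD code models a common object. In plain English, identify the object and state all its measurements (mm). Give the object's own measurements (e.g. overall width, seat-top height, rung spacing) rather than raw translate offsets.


An open bookshelf. Two side panels, each 25 mm thick, 236 mm deep and 726 mm tall, stand 944 mm apart (outside-to-outside). Between them sit 3 shelves, each 27 mm thick and 236 mm deep, spanning the full gap between the sides. The bottom shelf rests on the floor (its underside at z = 0) and the clear gap between one shelf's top and the next shelf's underside is 265 mm.


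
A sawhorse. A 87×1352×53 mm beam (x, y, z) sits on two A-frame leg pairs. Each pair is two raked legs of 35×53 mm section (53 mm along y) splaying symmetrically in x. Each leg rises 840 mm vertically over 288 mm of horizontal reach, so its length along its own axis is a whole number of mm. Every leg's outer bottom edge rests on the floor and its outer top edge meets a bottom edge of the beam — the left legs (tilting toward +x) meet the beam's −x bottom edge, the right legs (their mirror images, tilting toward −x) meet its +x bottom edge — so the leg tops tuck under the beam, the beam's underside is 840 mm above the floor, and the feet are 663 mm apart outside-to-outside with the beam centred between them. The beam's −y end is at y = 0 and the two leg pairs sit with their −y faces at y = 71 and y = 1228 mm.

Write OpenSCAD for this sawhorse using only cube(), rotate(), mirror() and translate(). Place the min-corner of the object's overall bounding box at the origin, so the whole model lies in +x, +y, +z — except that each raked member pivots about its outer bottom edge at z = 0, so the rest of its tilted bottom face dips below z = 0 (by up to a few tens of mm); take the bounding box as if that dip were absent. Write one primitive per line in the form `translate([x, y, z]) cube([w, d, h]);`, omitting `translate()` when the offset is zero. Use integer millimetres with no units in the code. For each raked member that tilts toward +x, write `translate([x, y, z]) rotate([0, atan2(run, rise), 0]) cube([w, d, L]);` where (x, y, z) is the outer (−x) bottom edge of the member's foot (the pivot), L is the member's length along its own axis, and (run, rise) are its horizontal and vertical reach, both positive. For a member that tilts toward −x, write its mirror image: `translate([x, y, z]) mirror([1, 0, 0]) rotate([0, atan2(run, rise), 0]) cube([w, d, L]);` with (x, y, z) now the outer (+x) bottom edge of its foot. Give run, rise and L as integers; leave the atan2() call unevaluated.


translate([288, 0, 840]) cube([87, 1352, 53]);
translate([0, 71, 0]) rotate([0, atan2(288, 840), 0]) cube([35, 53, 888]);
translate([663, 71, 0]) mirror([1, 0, 0]) rotate([0, atan2(288, 840), 0]) cube([35, 53, 888]);
translate([0, 1228, 0]) rotate([0, atan2(288, 840), 0]) cube([35, 53, 888]);
translate([663, 1228, 0]) mirror([1, 0, 0]) rotate([0, atan2(288, 840), 0]) cube([35, 53, 888]);


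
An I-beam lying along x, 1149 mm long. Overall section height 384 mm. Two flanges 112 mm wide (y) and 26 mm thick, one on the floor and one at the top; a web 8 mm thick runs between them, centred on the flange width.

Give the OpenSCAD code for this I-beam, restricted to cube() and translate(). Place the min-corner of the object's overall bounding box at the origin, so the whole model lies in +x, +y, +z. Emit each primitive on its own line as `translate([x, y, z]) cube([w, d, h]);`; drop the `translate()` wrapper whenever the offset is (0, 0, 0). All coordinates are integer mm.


cube([1149, 112, 26]);
translate([0, 52, 26]) cube([1149, 8, 332]);
translate([0, 0, 358]) cube([1149, 112, 26]);
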